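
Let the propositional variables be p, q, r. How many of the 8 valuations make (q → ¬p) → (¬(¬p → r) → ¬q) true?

Initial set: {((q → ¬p) → (¬(¬p → r) → ¬q))}.
((q → ¬p) → (¬(¬p → r) → ¬q)): β-rule — branch into ¬(q → ¬p)  //  (¬(¬p → r) → ¬q).
  branch 1 (add ¬(q → ¬p)):
    ¬(q → ¬p): α-rule — add q, ¬¬p.
    ○ open, literals {p=1, q=1}.
  branch 2 (add (¬(¬p → r) → ¬q)):
    (¬(¬p → r) → ¬q): β-rule — branch into ¬¬(¬p → r)  //  ¬q.
      branch 2.1 (add ¬¬(¬p → r)):
        ¬¬(¬p → r): β-rule — branch into ¬¬p  //  r.
          branch 2.1.1 (add ¬¬p):
            ○ open, literals {p=1}.
          branch 2.1.2 (add r):
            ○ open, literals {r=1}.
      branch 2.2 (add ¬q):
        ○ open, literals {q=0}.
0 branches closed, 4 open.
Each open branch fixes some atoms; the unmentioned ones are free. Counting distinct full assignments: branch {p=1, q=1} (r) contributes 2 new; branch {p=1} (q, r) contributes 2 new; branch {r=1} (p, q) contributes 2 new; branch {q=0} (p, r) contributes 1 new. Total: 7.

7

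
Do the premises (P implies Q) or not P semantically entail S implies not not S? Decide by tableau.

Initial set: {((P implies Q) or not P); not (S implies not not S)}.
not (S implies not not S): α-rule — add S, not not not S.
not not not S: drop double negation, giving not S.
× closes — contains both S and not S.
All 1 branch closes.
Every branch closed, so the premises entail the conclusion.

Yes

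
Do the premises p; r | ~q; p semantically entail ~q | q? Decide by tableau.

Initial set: {p; (r | ~q); p; ~(~q | q)}.
~(~q | q): α-rule — add ~~q, ~q.
× closes — contains both q and ~q.
All 1 branch closes.
Every branch closed, so the premises entail the conclusion.

Yes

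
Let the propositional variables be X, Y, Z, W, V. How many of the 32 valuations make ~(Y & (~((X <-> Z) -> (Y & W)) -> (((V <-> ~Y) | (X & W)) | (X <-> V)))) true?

17

Initial set: {~(Y & (~((X <-> Z) -> (Y & W)) -> (((V <-> ~Y) | (X & W)) | (X <-> V))))}.
~(Y & (~((X <-> Z) -> (Y & W)) -> (((V <-> ~Y) | (X & W)) | (X <-> V)))): β-rule — branch into ~Y  //  ~(~((X <-> Z) -> (Y & W)) -> (((V <-> ~Y) | (X & W)) | (X <-> V))).
  branch 1 (add ~Y):
    ○ open, literals {Y=0}.
  branch 2 (add ~(~((X <-> Z) -> (Y & W)) -> (((V <-> ~Y) | (X & W)) | (X <-> V)))):
    ~(~((X <-> Z) -> (Y & W)) -> (((V <-> ~Y) | (X & W)) | (X <-> V))): α-rule — add ~((X <-> Z) -> (Y & W)), ~(((V <-> ~Y) | (X & W)) | (X <-> V)).
    ~((X <-> Z) -> (Y & W)): α-rule — add (X <-> Z), ~(Y & W).
    ~(((V <-> ~Y) | (X & W)) | (X <-> V)): α-rule — add ~((V <-> ~Y) | (X & W)), ~(X <-> V).
    ~((V <-> ~Y) | (X & W)): α-rule — add ~(V <-> ~Y), ~(X & W).
    (X <-> Z): β-rule — branch into X, Z  //  ~X, ~Z.
      branch 2.1 (add X, Z):
        ~(Y & W): β-rule — branch into ~Y  //  ~W.
          branch 2.1.1 (add ~Y):
            ~(X <-> V): β-rule — branch into X, ~V  //  ~X, V.
              branch 2.1.1.1 (add X, ~V):
                ~(V <-> ~Y): β-rule — branch into V, ~~Y  //  ~V, ~Y.
                  branch 2.1.1.1.1 (add V, ~~Y):
                    × closes — contains both V and ~V.
                  branch 2.1.1.1.2 (add ~V, ~Y):
                    ~(X & W): β-rule — branch into ~X  //  ~W.
                      branch 2.1.1.1.2.1 (add ~X):
                        × closes — contains both X and ~X.
                      branch 2.1.1.1.2.2 (add ~W):
                        ○ open, literals {V=0, W=0, X=1, Y=0, Z=1}.
              branch 2.1.1.2 (add ~X, V):
                × closes — contains both X and ~X.
          branch 2.1.2 (add ~W):
            ~(X <-> V): β-rule — branch into X, ~V  //  ~X, V.
              branch 2.1.2.1 (add X, ~V):
                ~(V <-> ~Y): β-rule — branch into V, ~~Y  //  ~V, ~Y.
                  branch 2.1.2.1.1 (add V, ~~Y):
                    × closes — contains both V and ~V.
                  branch 2.1.2.1.2 (add ~V, ~Y):
                    ~(X & W): β-rule — branch into ~X  //  ~W.
                      branch 2.1.2.1.2.1 (add ~X):
                        × closes — contains both X and ~X.
                      branch 2.1.2.1.2.2 (add ~W):
                        ○ open, literals {V=0, W=0, X=1, Y=0, Z=1}.
              branch 2.1.2.2 (add ~X, V):
                × closes — contains both X and ~X.
      branch 2.2 (add ~X, ~Z):
        ~(Y & W): β-rule — branch into ~Y  //  ~W.
          branch 2.2.1 (add ~Y):
            ~(X <-> V): β-rule — branch into X, ~V  //  ~X, V.
              branch 2.2.1.1 (add X, ~V):
                × closes — contains both X and ~X.
              branch 2.2.1.2 (add ~X, V):
                ~(V <-> ~Y): β-rule — branch into V, ~~Y  //  ~V, ~Y.
                  branch 2.2.1.2.1 (add V, ~~Y):
                    × closes — contains both Y and ~Y.
                  branch 2.2.1.2.2 (add ~V, ~Y):
                    × closes — contains both V and ~V.
          branch 2.2.2 (add ~W):
            ~(X <-> V): β-rule — branch into X, ~V  //  ~X, V.
              branch 2.2.2.1 (add X, ~V):
                × closes — contains both X and ~X.
              branch 2.2.2.2 (add ~X, V):
                ~(V <-> ~Y): β-rule — branch into V, ~~Y  //  ~V, ~Y.
                  branch 2.2.2.2.1 (add V, ~~Y):
                    ~(X & W): β-rule — branch into ~X  //  ~W.
                      branch 2.2.2.2.1.1 (add ~X):
                        ○ open, literals {V=1, W=0, X=0, Y=1, Z=0}.
                      branch 2.2.2.2.1.2 (add ~W):
                        ○ open, literals {V=1, W=0, X=0, Y=1, Z=0}.
                  branch 2.2.2.2.2 (add ~V, ~Y):
                    × closes — contains both V and ~V.
11 branches closed, 5 open.
Each open branch fixes some atoms; the unmentioned ones are free. Counting distinct full assignments: branch {Y=0} (X, Z, W, V) contributes 16 new; branch {V=0, W=0, X=1, Y=0, Z=1} (none free) contributes 0 new; branch {V=0, W=0, X=1, Y=0, Z=1} (none free) contributes 0 new; branch {V=1, W=0, X=0, Y=1, Z=0} (none free) contributes 1 new; branch {V=1, W=0, X=0, Y=1, Z=0} (none free) contributes 0 new. Total: 17.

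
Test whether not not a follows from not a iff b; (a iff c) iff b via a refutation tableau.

Initial set: {(not a iff b); ((a iff c) iff b); not not not a}.
not not not a: drop double negation, giving not a.
(not a iff b): β-rule — branch into not a, b  //  not not a, not b.
  branch 1 (add not a, b):
    ((a iff c) iff b): β-rule — branch into (a iff c), b  //  not (a iff c), not b.
      branch 1.1 (add (a iff c), b):
        (a iff c): β-rule — branch into a, c  //  not a, not c.
          branch 1.1.1 (add a, c):
            × closes — contains both a and not a.
          branch 1.1.2 (add not a, not c):
            ○ open, literals {a=false, b=true, c=false}.
      branch 1.2 (add not (a iff c), not b):
        × closes — contains both b and not b.
  branch 2 (add not not a, not b):
    × closes — contains both a and not a.
3 branches closed, 1 open.
An open branch gives a countermodel: a=false, b=true, c=false (unmentioned atoms arbitrary); the premises hold there but the conclusion fails.

No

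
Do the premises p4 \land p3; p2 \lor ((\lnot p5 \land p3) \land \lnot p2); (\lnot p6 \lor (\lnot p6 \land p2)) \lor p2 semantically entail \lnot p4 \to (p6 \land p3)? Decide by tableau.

Initial set: {T (p4 \land p3); T (p2 \lor ((\lnot p5 \land p3) \land \lnot p2)); T ((\lnot p6 \lor (\lnot p6 \land p2)) \lor p2); F (\lnot p4 \to (p6 \land p3))}.
T (p4 \land p3): α-rule — add T p4, T p3.
F (\lnot p4 \to (p6 \land p3)): α-rule — add T \lnot p4, F (p6 \land p3).
× closes — contains both p4 and \lnot p4.
All 1 branch closes.
Every branch closed, so the premises entail the conclusion.

Yes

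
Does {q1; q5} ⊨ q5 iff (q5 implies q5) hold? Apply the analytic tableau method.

Yes

Initial set: {q1; q5; not (q5 iff (q5 implies q5))}.
not (q5 iff (q5 implies q5)): β-rule — branch into q5, not (q5 implies q5)  //  not q5, (q5 implies q5).
  branch 1 (add q5, not (q5 implies q5)):
    not (q5 implies q5): α-rule — add q5, not q5.
    × closes — contains both q5 and not q5.
  branch 2 (add not q5, (q5 implies q5)):
    × closes — contains both q5 and not q5.
All 2 branches close.
Every branch closed, so the premises entail the conclusion.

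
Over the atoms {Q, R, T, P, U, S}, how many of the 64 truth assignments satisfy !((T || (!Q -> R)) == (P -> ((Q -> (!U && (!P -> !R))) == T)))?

Initial set: {!((T || (!Q -> R)) == (P -> ((Q -> (!U && (!P -> !R))) == T)))}.
!((T || (!Q -> R)) == (P -> ((Q -> (!U && (!P -> !R))) == T))): β-rule — branch into (T || (!Q -> R)), !(P -> ((Q -> (!U && (!P -> !R))) == T))  //  !(T || (!Q -> R)), (P -> ((Q -> (!U && (!P -> !R))) == T)).
  branch 1 (add (T || (!Q -> R)), !(P -> ((Q -> (!U && (!P -> !R))) == T))):
    !(P -> ((Q -> (!U && (!P -> !R))) == T)): α-rule — add P, !((Q -> (!U && (!P -> !R))) == T).
    (T || (!Q -> R)): β-rule — branch into T  //  (!Q -> R).
      branch 1.1 (add T):
        !((Q -> (!U && (!P -> !R))) == T): β-rule — branch into (Q -> (!U && (!P -> !R))), !T  //  !(Q -> (!U && (!P -> !R))), T.
          branch 1.1.1 (add (Q -> (!U && (!P -> !R))), !T):
            × closes — contains both T and !T.
          branch 1.1.2 (add !(Q -> (!U && (!P -> !R))), T):
            !(Q -> (!U && (!P -> !R))): α-rule — add Q, !(!U && (!P -> !R)).
            !(!U && (!P -> !R)): β-rule — branch into !!U  //  !(!P -> !R).
              branch 1.1.2.1 (add !!U):
                ○ open, literals {P=T, Q=T, T=T, U=T}.
              branch 1.1.2.2 (add !(!P -> !R)):
                !(!P -> !R): α-rule — add !P, !!R.
                × closes — contains both P and !P.
      branch 1.2 (add (!Q -> R)):
        !((Q -> (!U && (!P -> !R))) == T): β-rule — branch into (Q -> (!U && (!P -> !R))), !T  //  !(Q -> (!U && (!P -> !R))), T.
          branch 1.2.1 (add (Q -> (!U && (!P -> !R))), !T):
            (!Q -> R): β-rule — branch into !!Q  //  R.
              branch 1.2.1.1 (add !!Q):
                (Q -> (!U && (!P -> !R))): β-rule — branch into !Q  //  (!U && (!P -> !R)).
                  branch 1.2.1.1.1 (add !Q):
                    × closes — contains both Q and !Q.
                  branch 1.2.1.1.2 (add (!U && (!P -> !R))):
                    (!U && (!P -> !R)): α-rule — add !U, (!P -> !R).
                    (!P -> !R): β-rule — branch into !!P  //  !R.
                      branch 1.2.1.1.2.1 (add !!P):
                        ○ open, literals {P=T, Q=T, T=F, U=F}.
                      branch 1.2.1.1.2.2 (add !R):
                        ○ open, literals {P=T, Q=T, R=F, T=F, U=F}.
              branch 1.2.1.2 (add R):
                (Q -> (!U && (!P -> !R))): β-rule — branch into !Q  //  (!U && (!P -> !R)).
                  branch 1.2.1.2.1 (add !Q):
                    ○ open, literals {P=T, Q=F, R=T, T=F}.
                  branch 1.2.1.2.2 (add (!U && (!P -> !R))):
                    (!U && (!P -> !R)): α-rule — add !U, (!P -> !R).
                    (!P -> !R): β-rule — branch into !!P  //  !R.
                      branch 1.2.1.2.2.1 (add !!P):
                        ○ open, literals {P=T, R=T, T=F, U=F}.
                      branch 1.2.1.2.2.2 (add !R):
                        × closes — contains both R and !R.
          branch 1.2.2 (add !(Q -> (!U && (!P -> !R))), T):
            !(Q -> (!U && (!P -> !R))): α-rule — add Q, !(!U && (!P -> !R)).
            (!Q -> R): β-rule — branch into !!Q  //  R.
              branch 1.2.2.1 (add !!Q):
                !(!U && (!P -> !R)): β-rule — branch into !!U  //  !(!P -> !R).
                  branch 1.2.2.1.1 (add !!U):
                    ○ open, literals {P=T, Q=T, T=T, U=T}.
                  branch 1.2.2.1.2 (add !(!P -> !R)):
                    !(!P -> !R): α-rule — add !P, !!R.
                    × closes — contains both P and !P.
              branch 1.2.2.2 (add R):
                !(!U && (!P -> !R)): β-rule — branch into !!U  //  !(!P -> !R).
                  branch 1.2.2.2.1 (add !!U):
                    ○ open, literals {P=T, Q=T, R=T, T=T, U=T}.
                  branch 1.2.2.2.2 (add !(!P -> !R)):
                    !(!P -> !R): α-rule — add !P, !!R.
                    × closes — contains both P and !P.
  branch 2 (add !(T || (!Q -> R)), (P -> ((Q -> (!U && (!P -> !R))) == T))):
    !(T || (!Q -> R)): α-rule — add !T, !(!Q -> R).
    !(!Q -> R): α-rule — add !Q, !R.
    (P -> ((Q -> (!U && (!P -> !R))) == T)): β-rule — branch into !P  //  ((Q -> (!U && (!P -> !R))) == T).
      branch 2.1 (add !P):
        ○ open, literals {P=F, Q=F, R=F, T=F}.
      branch 2.2 (add ((Q -> (!U && (!P -> !R))) == T)):
        ((Q -> (!U && (!P -> !R))) == T): β-rule — branch into (Q -> (!U && (!P -> !R))), T  //  !(Q -> (!U && (!P -> !R))), !T.
          branch 2.2.1 (add (Q -> (!U && (!P -> !R))), T):
            × closes — contains both T and !T.
          branch 2.2.2 (add !(Q -> (!U && (!P -> !R))), !T):
            !(Q -> (!U && (!P -> !R))): α-rule — add Q, !(!U && (!P -> !R)).
            × closes — contains both Q and !Q.
8 branches closed, 8 open.
Each open branch fixes some atoms; the unmentioned ones are free. Counting distinct full assignments: branch {P=T, Q=T, T=T, U=T} (R, S) contributes 4 new; branch {P=T, Q=T, T=F, U=F} (R, S) contributes 4 new; branch {P=T, Q=T, R=F, T=F, U=F} (S) contributes 0 new; branch {P=T, Q=F, R=T, T=F} (U, S) contributes 4 new; branch {P=T, R=T, T=F, U=F} (Q, S) contributes 0 new; branch {P=T, Q=T, T=T, U=T} (R, S) contributes 0 new; branch {P=T, Q=T, R=T, T=T, U=T} (S) contributes 0 new; branch {P=F, Q=F, R=F, T=F} (U, S) contributes 4 new. Total: 16.

16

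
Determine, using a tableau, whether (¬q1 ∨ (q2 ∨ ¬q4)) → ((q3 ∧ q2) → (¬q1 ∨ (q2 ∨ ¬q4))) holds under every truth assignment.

Assume the negation and expand:
Initial set: {F ((¬q1 ∨ (q2 ∨ ¬q4)) → ((q3 ∧ q2) → (¬q1 ∨ (q2 ∨ ¬q4))))}.
F ((¬q1 ∨ (q2 ∨ ¬q4)) → ((q3 ∧ q2) → (¬q1 ∨ (q2 ∨ ¬q4)))): α-rule — add T (¬q1 ∨ (q2 ∨ ¬q4)), F ((q3 ∧ q2) → (¬q1 ∨ (q2 ∨ ¬q4))).
F ((q3 ∧ q2) → (¬q1 ∨ (q2 ∨ ¬q4))): α-rule — add T (q3 ∧ q2), F (¬q1 ∨ (q2 ∨ ¬q4)).
T (q3 ∧ q2): α-rule — add T q3, T q2.
F (¬q1 ∨ (q2 ∨ ¬q4)): α-rule — add F ¬q1, F (q2 ∨ ¬q4).
F (q2 ∨ ¬q4): α-rule — add F q2, F ¬q4.
× closes — contains both q2 and ¬q2.
All 1 branch closes.
Every branch closed, so the negation is unsatisfiable and the formula is valid.

Valid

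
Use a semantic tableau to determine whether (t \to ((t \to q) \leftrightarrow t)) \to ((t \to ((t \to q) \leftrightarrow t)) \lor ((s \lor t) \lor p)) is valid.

Valid

Assume the negation and expand:
Initial set: {\lnot ((t \to ((t \to q) \leftrightarrow t)) \to ((t \to ((t \to q) \leftrightarrow t)) \lor ((s \lor t) \lor p)))}.
\lnot ((t \to ((t \to q) \leftrightarrow t)) \to ((t \to ((t \to q) \leftrightarrow t)) \lor ((s \lor t) \lor p))): α-rule — add (t \to ((t \to q) \leftrightarrow t)), \lnot ((t \to ((t \to q) \leftrightarrow t)) \lor ((s \lor t) \lor p)).
\lnot ((t \to ((t \to q) \leftrightarrow t)) \lor ((s \lor t) \lor p)): α-rule — add \lnot (t \to ((t \to q) \leftrightarrow t)), \lnot ((s \lor t) \lor p).
\lnot (t \to ((t \to q) \leftrightarrow t)): α-rule — add t, \lnot ((t \to q) \leftrightarrow t).
\lnot ((s \lor t) \lor p): α-rule — add \lnot (s \lor t), \lnot p.
\lnot (s \lor t): α-rule — add \lnot s, \lnot t.
× closes — contains both t and \lnot t.
All 1 branch closes.
Every branch closed, so the negation is unsatisfiable and the formula is valid.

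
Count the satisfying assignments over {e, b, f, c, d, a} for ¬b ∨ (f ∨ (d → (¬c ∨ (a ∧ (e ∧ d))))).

Initial set: {(¬b ∨ (f ∨ (d → (¬c ∨ (a ∧ (e ∧ d))))))}.
(¬b ∨ (f ∨ (d → (¬c ∨ (a ∧ (e ∧ d)))))): β-rule — branch into ¬b  //  (f ∨ (d → (¬c ∨ (a ∧ (e ∧ d))))).
  branch 1 (add ¬b):
    ○ open, literals {b=false}.
  branch 2 (add (f ∨ (d → (¬c ∨ (a ∧ (e ∧ d)))))):
    (f ∨ (d → (¬c ∨ (a ∧ (e ∧ d))))): β-rule — branch into f  //  (d → (¬c ∨ (a ∧ (e ∧ d)))).
      branch 2.1 (add f):
        ○ open, literals {f=true}.
      branch 2.2 (add (d → (¬c ∨ (a ∧ (e ∧ d))))):
        (d → (¬c ∨ (a ∧ (e ∧ d)))): β-rule — branch into ¬d  //  (¬c ∨ (a ∧ (e ∧ d))).
          branch 2.2.1 (add ¬d):
            ○ open, literals {d=false}.
          branch 2.2.2 (add (¬c ∨ (a ∧ (e ∧ d)))):
            (¬c ∨ (a ∧ (e ∧ d))): β-rule — branch into ¬c  //  (a ∧ (e ∧ d)).
              branch 2.2.2.1 (add ¬c):
                ○ open, literals {c=false}.
              branch 2.2.2.2 (add (a ∧ (e ∧ d))):
                (a ∧ (e ∧ d)): α-rule — add a, (e ∧ d).
                (e ∧ d): α-rule — add e, d.
                ○ open, literals {a=true, d=true, e=true}.
0 branches closed, 5 open.
Each open branch fixes some atoms; the unmentioned ones are free. Counting distinct full assignments: branch {b=false} (e, f, c, d, a) contributes 32 new; branch {f=true} (e, b, c, d, a) contributes 16 new; branch {d=false} (e, b, f, c, a) contributes 8 new; branch {c=false} (e, b, f, d, a) contributes 4 new; branch {a=true, d=true, e=true} (b, f, c) contributes 1 new. Total: 61.

61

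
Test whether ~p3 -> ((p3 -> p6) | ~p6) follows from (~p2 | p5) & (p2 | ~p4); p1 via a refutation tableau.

Yes

Initial set: {((~p2 | p5) & (p2 | ~p4)); p1; ~(~p3 -> ((p3 -> p6) | ~p6))}.
((~p2 | p5) & (p2 | ~p4)): α-rule — add (~p2 | p5), (p2 | ~p4).
~(~p3 -> ((p3 -> p6) | ~p6)): α-rule — add ~p3, ~((p3 -> p6) | ~p6).
~((p3 -> p6) | ~p6): α-rule — add ~(p3 -> p6), ~~p6.
~(p3 -> p6): α-rule — add p3, ~p6.
× closes — contains both p3 and ~p3.
All 1 branch closes.
Every branch closed, so the premises entail the conclusion.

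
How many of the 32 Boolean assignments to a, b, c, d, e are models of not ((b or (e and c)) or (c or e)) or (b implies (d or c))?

Initial set: {T (not ((b or (e and c)) or (c or e)) or (b implies (d or c)))}.
T (not ((b or (e and c)) or (c or e)) or (b implies (d or c))): β-rule — branch into T not ((b or (e and c)) or (c or e))  //  T (b implies (d or c)).
  branch 1 (add T not ((b or (e and c)) or (c or e))):
    T not ((b or (e and c)) or (c or e)): α-rule — add F (b or (e and c)), F (c or e).
    F (b or (e and c)): α-rule — add F b, F (e and c).
    F (c or e): α-rule — add F c, F e.
    F (e and c): β-rule — branch into F e  //  F c.
      branch 1.1 (add F e):
        ○ open, literals {b=F, c=F, e=F}.
      branch 1.2 (add F c):
        ○ open, literals {b=F, c=F, e=F}.
  branch 2 (add T (b implies (d or c))):
    T (b implies (d or c)): β-rule — branch into F b  //  T (d or c).
      branch 2.1 (add F b):
        ○ open, literals {b=F}.
      branch 2.2 (add T (d or c)):
        T (d or c): β-rule — branch into T d  //  T c.
          branch 2.2.1 (add T d):
            ○ open, literals {d=T}.
          branch 2.2.2 (add T c):
            ○ open, literals {c=T}.
0 branches closed, 5 open.
Each open branch fixes some atoms; the unmentioned ones are free. Counting distinct full assignments: branch {b=F, c=F, e=F} (a, d) contributes 4 new; branch {b=F, c=F, e=F} (a, d) contributes 0 new; branch {b=F} (a, c, d, e) contributes 12 new; branch {d=T} (a, b, c, e) contributes 8 new; branch {c=T} (a, b, d, e) contributes 4 new. Total: 28.

28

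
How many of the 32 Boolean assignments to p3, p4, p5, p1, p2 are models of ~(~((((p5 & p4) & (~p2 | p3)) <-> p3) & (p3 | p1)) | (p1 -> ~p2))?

5

Initial set: {~(~((((p5 & p4) & (~p2 | p3)) <-> p3) & (p3 | p1)) | (p1 -> ~p2))}.
~(~((((p5 & p4) & (~p2 | p3)) <-> p3) & (p3 | p1)) | (p1 -> ~p2)): α-rule — add ~~((((p5 & p4) & (~p2 | p3)) <-> p3) & (p3 | p1)), ~(p1 -> ~p2).
~~((((p5 & p4) & (~p2 | p3)) <-> p3) & (p3 | p1)): α-rule — add (((p5 & p4) & (~p2 | p3)) <-> p3), (p3 | p1).
~(p1 -> ~p2): α-rule — add p1, ~~p2.
(((p5 & p4) & (~p2 | p3)) <-> p3): β-rule — branch into ((p5 & p4) & (~p2 | p3)), p3  //  ~((p5 & p4) & (~p2 | p3)), ~p3.
  branch 1 (add ((p5 & p4) & (~p2 | p3)), p3):
    ((p5 & p4) & (~p2 | p3)): α-rule — add (p5 & p4), (~p2 | p3).
    (p5 & p4): α-rule — add p5, p4.
    (p3 | p1): β-rule — branch into p3  //  p1.
      branch 1.1 (add p3):
        (~p2 | p3): β-rule — branch into ~p2  //  p3.
          branch 1.1.1 (add ~p2):
            × closes — contains both p2 and ~p2.
          branch 1.1.2 (add p3):
            ○ open, literals {p1=T, p2=T, p3=T, p4=T, p5=T}.
      branch 1.2 (add p1):
        (~p2 | p3): β-rule — branch into ~p2  //  p3.
          branch 1.2.1 (add ~p2):
            × closes — contains both p2 and ~p2.
          branch 1.2.2 (add p3):
            ○ open, literals {p1=T, p2=T, p3=T, p4=T, p5=T}.
  branch 2 (add ~((p5 & p4) & (~p2 | p3)), ~p3):
    (p3 | p1): β-rule — branch into p3  //  p1.
      branch 2.1 (add p3):
        × closes — contains both p3 and ~p3.
      branch 2.2 (add p1):
        ~((p5 & p4) & (~p2 | p3)): β-rule — branch into ~(p5 & p4)  //  ~(~p2 | p3).
          branch 2.2.1 (add ~(p5 & p4)):
            ~(p5 & p4): β-rule — branch into ~p5  //  ~p4.
              branch 2.2.1.1 (add ~p5):
                ○ open, literals {p1=T, p2=T, p3=F, p5=F}.
              branch 2.2.1.2 (add ~p4):
                ○ open, literals {p1=T, p2=T, p3=F, p4=F}.
          branch 2.2.2 (add ~(~p2 | p3)):
            ~(~p2 | p3): α-rule — add ~~p2, ~p3.
            ○ open, literals {p1=T, p2=T, p3=F}.
3 branches closed, 5 open.
Each open branch fixes some atoms; the unmentioned ones are free. Counting distinct full assignments: branch {p1=T, p2=T, p3=T, p4=T, p5=T} (none free) contributes 1 new; branch {p1=T, p2=T, p3=T, p4=T, p5=T} (none free) contributes 0 new; branch {p1=T, p2=T, p3=F, p5=F} (p4) contributes 2 new; branch {p1=T, p2=T, p3=F, p4=F} (p5) contributes 1 new; branch {p1=T, p2=T, p3=F} (p4, p5) contributes 1 new. Total: 5.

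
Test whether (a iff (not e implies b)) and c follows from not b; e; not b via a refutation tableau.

No

Initial set: {T not b; T e; T not b; F ((a iff (not e implies b)) and c)}.
F ((a iff (not e implies b)) and c): β-rule — branch into F (a iff (not e implies b))  //  F c.
  branch 1 (add F (a iff (not e implies b))):
    F (a iff (not e implies b)): β-rule — branch into T a, F (not e implies b)  //  F a, T (not e implies b).
      branch 1.1 (add T a, F (not e implies b)):
        F (not e implies b): α-rule — add T not e, F b.
        × closes — contains both e and not e.
      branch 1.2 (add F a, T (not e implies b)):
        T (not e implies b): β-rule — branch into F not e  //  T b.
          branch 1.2.1 (add F not e):
            ○ open, literals {a=false, b=false, e=true}.
          branch 1.2.2 (add T b):
            × closes — contains both b and not b.
  branch 2 (add F c):
    ○ open, literals {b=false, c=false, e=true}.
2 branches closed, 2 open.
An open branch gives a countermodel: a=false, b=false, e=true (unmentioned atoms arbitrary); the premises hold there but the conclusion fails.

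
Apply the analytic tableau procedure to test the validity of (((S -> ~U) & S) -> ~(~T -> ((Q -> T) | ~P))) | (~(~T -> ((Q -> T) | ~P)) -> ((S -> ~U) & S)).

Valid

Assume the negation and expand:
Initial set: {F ((((S -> ~U) & S) -> ~(~T -> ((Q -> T) | ~P))) | (~(~T -> ((Q -> T) | ~P)) -> ((S -> ~U) & S)))}.
F ((((S -> ~U) & S) -> ~(~T -> ((Q -> T) | ~P))) | (~(~T -> ((Q -> T) | ~P)) -> ((S -> ~U) & S))): α-rule — add F (((S -> ~U) & S) -> ~(~T -> ((Q -> T) | ~P))), F (~(~T -> ((Q -> T) | ~P)) -> ((S -> ~U) & S)).
F (((S -> ~U) & S) -> ~(~T -> ((Q -> T) | ~P))): α-rule — add T ((S -> ~U) & S), F ~(~T -> ((Q -> T) | ~P)).
F (~(~T -> ((Q -> T) | ~P)) -> ((S -> ~U) & S)): α-rule — add T ~(~T -> ((Q -> T) | ~P)), F ((S -> ~U) & S).
T ((S -> ~U) & S): α-rule — add T (S -> ~U), T S.
T ~(~T -> ((Q -> T) | ~P)): α-rule — add T ~T, F ((Q -> T) | ~P).
F ((Q -> T) | ~P): α-rule — add F (Q -> T), F ~P.
F (Q -> T): α-rule — add T Q, F T.
F ~(~T -> ((Q -> T) | ~P)): β-rule — branch into F ~T  //  T ((Q -> T) | ~P).
  branch 1 (add F ~T):
    × closes — contains both T and ~T.
  branch 2 (add T ((Q -> T) | ~P)):
    F ((S -> ~U) & S): β-rule — branch into F (S -> ~U)  //  F S.
      branch 2.1 (add F (S -> ~U)):
        F (S -> ~U): α-rule — add T S, F ~U.
        T (S -> ~U): β-rule — branch into F S  //  T ~U.
          branch 2.1.1 (add F S):
            × closes — contains both S and ~S.
          branch 2.1.2 (add T ~U):
            × closes — contains both U and ~U.
      branch 2.2 (add F S):
        × closes — contains both S and ~S.
All 4 branches close.
Every branch closed, so the negation is unsatisfiable and the formula is valid.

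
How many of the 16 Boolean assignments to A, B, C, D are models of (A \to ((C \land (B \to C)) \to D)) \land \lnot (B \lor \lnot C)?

3

Initial set: {((A \to ((C \land (B \to C)) \to D)) \land \lnot (B \lor \lnot C))}.
((A \to ((C \land (B \to C)) \to D)) \land \lnot (B \lor \lnot C)): α-rule — add (A \to ((C \land (B \to C)) \to D)), \lnot (B \lor \lnot C).
\lnot (B \lor \lnot C): α-rule — add \lnot B, \lnot \lnot C.
(A \to ((C \land (B \to C)) \to D)): β-rule — branch into \lnot A  //  ((C \land (B \to C)) \to D).
  branch 1 (add \lnot A):
    ○ open, literals {A=F, B=F, C=T}.
  branch 2 (add ((C \land (B \to C)) \to D)):
    ((C \land (B \to C)) \to D): β-rule — branch into \lnot (C \land (B \to C))  //  D.
      branch 2.1 (add \lnot (C \land (B \to C))):
        \lnot (C \land (B \to C)): β-rule — branch into \lnot C  //  \lnot (B \to C).
          branch 2.1.1 (add \lnot C):
            × closes — contains both C and \lnot C.
          branch 2.1.2 (add \lnot (B \to C)):
            \lnot (B \to C): α-rule — add B, \lnot C.
            × closes — contains both B and \lnot B.
      branch 2.2 (add D):
        ○ open, literals {B=F, C=T, D=T}.
2 branches closed, 2 open.
Each open branch fixes some atoms; the unmentioned ones are free. Counting distinct full assignments: branch {A=F, B=F, C=T} (D) contributes 2 new; branch {B=F, C=T, D=T} (A) contributes 1 new. Total: 3.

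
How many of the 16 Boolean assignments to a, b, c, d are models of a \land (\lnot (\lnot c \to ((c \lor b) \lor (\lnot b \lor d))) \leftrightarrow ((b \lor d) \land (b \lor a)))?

2

Initial set: {(a \land (\lnot (\lnot c \to ((c \lor b) \lor (\lnot b \lor d))) \leftrightarrow ((b \lor d) \land (b \lor a))))}.
(a \land (\lnot (\lnot c \to ((c \lor b) \lor (\lnot b \lor d))) \leftrightarrow ((b \lor d) \land (b \lor a)))): α-rule — add a, (\lnot (\lnot c \to ((c \lor b) \lor (\lnot b \lor d))) \leftrightarrow ((b \lor d) \land (b \lor a))).
(\lnot (\lnot c \to ((c \lor b) \lor (\lnot b \lor d))) \leftrightarrow ((b \lor d) \land (b \lor a))): β-rule — branch into \lnot (\lnot c \to ((c \lor b) \lor (\lnot b \lor d))), ((b \lor d) \land (b \lor a))  //  \lnot \lnot (\lnot c \to ((c \lor b) \lor (\lnot b \lor d))), \lnot ((b \lor d) \land (b \lor a)).
  branch 1 (add \lnot (\lnot c \to ((c \lor b) \lor (\lnot b \lor d))), ((b \lor d) \land (b \lor a))):
    \lnot (\lnot c \to ((c \lor b) \lor (\lnot b \lor d))): α-rule — add \lnot c, \lnot ((c \lor b) \lor (\lnot b \lor d)).
    ((b \lor d) \land (b \lor a)): α-rule — add (b \lor d), (b \lor a).
    \lnot ((c \lor b) \lor (\lnot b \lor d)): α-rule — add \lnot (c \lor b), \lnot (\lnot b \lor d).
    \lnot (c \lor b): α-rule — add \lnot c, \lnot b.
    \lnot (\lnot b \lor d): α-rule — add \lnot \lnot b, \lnot d.
    × closes — contains both b and \lnot b.
  branch 2 (add \lnot \lnot (\lnot c \to ((c \lor b) \lor (\lnot b \lor d))), \lnot ((b \lor d) \land (b \lor a))):
    \lnot \lnot (\lnot c \to ((c \lor b) \lor (\lnot b \lor d))): β-rule — branch into \lnot \lnot c  //  ((c \lor b) \lor (\lnot b \lor d)).
      branch 2.1 (add \lnot \lnot c):
        \lnot ((b \lor d) \land (b \lor a)): β-rule — branch into \lnot (b \lor d)  //  \lnot (b \lor a).
          branch 2.1.1 (add \lnot (b \lor d)):
            \lnot (b \lor d): α-rule — add \lnot b, \lnot d.
            ○ open, literals {a=T, b=F, c=T, d=F}.
          branch 2.1.2 (add \lnot (b \lor a)):
            \lnot (b \lor a): α-rule — add \lnot b, \lnot a.
            × closes — contains both a and \lnot a.
      branch 2.2 (add ((c \lor b) \lor (\lnot b \lor d))):
        \lnot ((b \lor d) \land (b \lor a)): β-rule — branch into \lnot (b \lor d)  //  \lnot (b \lor a).
          branch 2.2.1 (add \lnot (b \lor d)):
            \lnot (b \lor d): α-rule — add \lnot b, \lnot d.
            ((c \lor b) \lor (\lnot b \lor d)): β-rule — branch into (c \lor b)  //  (\lnot b \lor d).
              branch 2.2.1.1 (add (c \lor b)):
                (c \lor b): β-rule — branch into c  //  b.
                  branch 2.2.1.1.1 (add c):
                    ○ open, literals {a=T, b=F, c=T, d=F}.
                  branch 2.2.1.1.2 (add b):
                    × closes — contains both b and \lnot b.
              branch 2.2.1.2 (add (\lnot b \lor d)):
                (\lnot b \lor d): β-rule — branch into \lnot b  //  d.
                  branch 2.2.1.2.1 (add \lnot b):
                    ○ open, literals {a=T, b=F, d=F}.
                  branch 2.2.1.2.2 (add d):
                    × closes — contains both d and \lnot d.
          branch 2.2.2 (add \lnot (b \lor a)):
            \lnot (b \lor a): α-rule — add \lnot b, \lnot a.
            × closes — contains both a and \lnot a.
5 branches closed, 3 open.
Each open branch fixes some atoms; the unmentioned ones are free. Counting distinct full assignments: branch {a=T, b=F, c=T, d=F} (none free) contributes 1 new; branch {a=T, b=F, c=T, d=F} (none free) contributes 0 new; branch {a=T, b=F, d=F} (c) contributes 1 new. Total: 2.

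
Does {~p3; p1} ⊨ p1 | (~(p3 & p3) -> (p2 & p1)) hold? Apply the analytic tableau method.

Yes

Initial set: {T ~p3; T p1; F (p1 | (~(p3 & p3) -> (p2 & p1)))}.
F (p1 | (~(p3 & p3) -> (p2 & p1))): α-rule — add F p1, F (~(p3 & p3) -> (p2 & p1)).
× closes — contains both p1 and ~p1.
All 1 branch closes.
Every branch closed, so the premises entail the conclusion.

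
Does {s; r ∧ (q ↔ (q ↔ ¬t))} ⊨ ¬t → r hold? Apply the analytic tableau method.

Yes

Initial set: {s; (r ∧ (q ↔ (q ↔ ¬t))); ¬(¬t → r)}.
(r ∧ (q ↔ (q ↔ ¬t))): α-rule — add r, (q ↔ (q ↔ ¬t)).
¬(¬t → r): α-rule — add ¬t, ¬r.
× closes — contains both r and ¬r.
All 1 branch closes.
Every branch closed, so the premises entail the conclusion.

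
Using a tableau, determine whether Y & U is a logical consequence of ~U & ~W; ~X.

No

Initial set: {T (~U & ~W); T ~X; F (Y & U)}.
T (~U & ~W): α-rule — add T ~U, T ~W.
F (Y & U): β-rule — branch into F Y  //  F U.
  branch 1 (add F Y):
    ○ open, literals {U=F, W=F, X=F, Y=F}.
  branch 2 (add F U):
    ○ open, literals {U=F, W=F, X=F}.
0 branches closed, 2 open.
An open branch gives a countermodel: U=F, W=F, X=F, Y=F (unmentioned atoms arbitrary); the premises hold there but the conclusion fails.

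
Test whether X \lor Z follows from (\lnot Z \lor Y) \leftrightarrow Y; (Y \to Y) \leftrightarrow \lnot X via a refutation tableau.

No

Initial set: {((\lnot Z \lor Y) \leftrightarrow Y); ((Y \to Y) \leftrightarrow \lnot X); \lnot (X \lor Z)}.
\lnot (X \lor Z): α-rule — add \lnot X, \lnot Z.
((\lnot Z \lor Y) \leftrightarrow Y): β-rule — branch into (\lnot Z \lor Y), Y  //  \lnot (\lnot Z \lor Y), \lnot Y.
  branch 1 (add (\lnot Z \lor Y), Y):
    ((Y \to Y) \leftrightarrow \lnot X): β-rule — branch into (Y \to Y), \lnot X  //  \lnot (Y \to Y), \lnot \lnot X.
      branch 1.1 (add (Y \to Y), \lnot X):
        (\lnot Z \lor Y): β-rule — branch into \lnot Z  //  Y.
          branch 1.1.1 (add \lnot Z):
            (Y \to Y): β-rule — branch into \lnot Y  //  Y.
              branch 1.1.1.1 (add \lnot Y):
                × closes — contains both Y and \lnot Y.
              branch 1.1.1.2 (add Y):
                ○ open, literals {X=false, Y=true, Z=false}.
          branch 1.1.2 (add Y):
            (Y \to Y): β-rule — branch into \lnot Y  //  Y.
              branch 1.1.2.1 (add \lnot Y):
                × closes — contains both Y and \lnot Y.
              branch 1.1.2.2 (add Y):
                ○ open, literals {X=false, Y=true, Z=false}.
      branch 1.2 (add \lnot (Y \to Y), \lnot \lnot X):
        × closes — contains both X and \lnot X.
  branch 2 (add \lnot (\lnot Z \lor Y), \lnot Y):
    \lnot (\lnot Z \lor Y): α-rule — add \lnot \lnot Z, \lnot Y.
    × closes — contains both Z and \lnot Z.
4 branches closed, 2 open.
An open branch gives a countermodel: X=false, Y=true, Z=false (unmentioned atoms arbitrary); the premises hold there but the conclusion fails.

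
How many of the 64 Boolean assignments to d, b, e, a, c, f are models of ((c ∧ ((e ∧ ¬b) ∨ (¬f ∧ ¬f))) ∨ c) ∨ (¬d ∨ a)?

Initial set: {(((c ∧ ((e ∧ ¬b) ∨ (¬f ∧ ¬f))) ∨ c) ∨ (¬d ∨ a))}.
(((c ∧ ((e ∧ ¬b) ∨ (¬f ∧ ¬f))) ∨ c) ∨ (¬d ∨ a)): β-rule — branch into ((c ∧ ((e ∧ ¬b) ∨ (¬f ∧ ¬f))) ∨ c)  //  (¬d ∨ a).
  branch 1 (add ((c ∧ ((e ∧ ¬b) ∨ (¬f ∧ ¬f))) ∨ c)):
    ((c ∧ ((e ∧ ¬b) ∨ (¬f ∧ ¬f))) ∨ c): β-rule — branch into (c ∧ ((e ∧ ¬b) ∨ (¬f ∧ ¬f)))  //  c.
      branch 1.1 (add (c ∧ ((e ∧ ¬b) ∨ (¬f ∧ ¬f)))):
        (c ∧ ((e ∧ ¬b) ∨ (¬f ∧ ¬f))): α-rule — add c, ((e ∧ ¬b) ∨ (¬f ∧ ¬f)).
        ((e ∧ ¬b) ∨ (¬f ∧ ¬f)): β-rule — branch into (e ∧ ¬b)  //  (¬f ∧ ¬f).
          branch 1.1.1 (add (e ∧ ¬b)):
            (e ∧ ¬b): α-rule — add e, ¬b.
            ○ open, literals {b=0, c=1, e=1}.
          branch 1.1.2 (add (¬f ∧ ¬f)):
            (¬f ∧ ¬f): α-rule — add ¬f, ¬f.
            ○ open, literals {c=1, f=0}.
      branch 1.2 (add c):
        ○ open, literals {c=1}.
  branch 2 (add (¬d ∨ a)):
    (¬d ∨ a): β-rule — branch into ¬d  //  a.
      branch 2.1 (add ¬d):
        ○ open, literals {d=0}.
      branch 2.2 (add a):
        ○ open, literals {a=1}.
0 branches closed, 5 open.
Each open branch fixes some atoms; the unmentioned ones are free. Counting distinct full assignments: branch {b=0, c=1, e=1} (d, a, f) contributes 8 new; branch {c=1, f=0} (d, b, e, a) contributes 12 new; branch {c=1} (d, b, e, a, f) contributes 12 new; branch {d=0} (b, e, a, c, f) contributes 16 new; branch {a=1} (d, b, e, c, f) contributes 8 new. Total: 56.

56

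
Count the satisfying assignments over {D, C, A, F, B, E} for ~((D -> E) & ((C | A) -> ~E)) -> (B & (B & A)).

Initial set: {T (~((D -> E) & ((C | A) -> ~E)) -> (B & (B & A)))}.
T (~((D -> E) & ((C | A) -> ~E)) -> (B & (B & A))): β-rule — branch into F ~((D -> E) & ((C | A) -> ~E))  //  T (B & (B & A)).
  branch 1 (add F ~((D -> E) & ((C | A) -> ~E))):
    F ~((D -> E) & ((C | A) -> ~E)): α-rule — add T (D -> E), T ((C | A) -> ~E).
    T (D -> E): β-rule — branch into F D  //  T E.
      branch 1.1 (add F D):
        T ((C | A) -> ~E): β-rule — branch into F (C | A)  //  T ~E.
          branch 1.1.1 (add F (C | A)):
            F (C | A): α-rule — add F C, F A.
            ○ open, literals {A=0, C=0, D=0}.
          branch 1.1.2 (add T ~E):
            ○ open, literals {D=0, E=0}.
      branch 1.2 (add T E):
        T ((C | A) -> ~E): β-rule — branch into F (C | A)  //  T ~E.
          branch 1.2.1 (add F (C | A)):
            F (C | A): α-rule — add F C, F A.
            ○ open, literals {A=0, C=0, E=1}.
          branch 1.2.2 (add T ~E):
            × closes — contains both E and ~E.
  branch 2 (add T (B & (B & A))):
    T (B & (B & A)): α-rule — add T B, T (B & A).
    T (B & A): α-rule — add T B, T A.
    ○ open, literals {A=1, B=1}.
1 branch closed, 4 open.
Each open branch fixes some atoms; the unmentioned ones are free. Counting distinct full assignments: branch {A=0, C=0, D=0} (F, B, E) contributes 8 new; branch {D=0, E=0} (C, A, F, B) contributes 12 new; branch {A=0, C=0, E=1} (D, F, B) contributes 4 new; branch {A=1, B=1} (D, C, F, E) contributes 12 new. Total: 36.

36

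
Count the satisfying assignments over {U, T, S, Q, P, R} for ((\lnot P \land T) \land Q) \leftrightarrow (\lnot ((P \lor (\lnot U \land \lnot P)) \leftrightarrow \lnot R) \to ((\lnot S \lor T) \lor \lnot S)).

Initial set: {(((\lnot P \land T) \land Q) \leftrightarrow (\lnot ((P \lor (\lnot U \land \lnot P)) \leftrightarrow \lnot R) \to ((\lnot S \lor T) \lor \lnot S)))}.
(((\lnot P \land T) \land Q) \leftrightarrow (\lnot ((P \lor (\lnot U \land \lnot P)) \leftrightarrow \lnot R) \to ((\lnot S \lor T) \lor \lnot S))): β-rule — branch into ((\lnot P \land T) \land Q), (\lnot ((P \lor (\lnot U \land \lnot P)) \leftrightarrow \lnot R) \to ((\lnot S \lor T) \lor \lnot S))  //  \lnot ((\lnot P \land T) \land Q), \lnot (\lnot ((P \lor (\lnot U \land \lnot P)) \leftrightarrow \lnot R) \to ((\lnot S \lor T) \lor \lnot S)).
  branch 1 (add ((\lnot P \land T) \land Q), (\lnot ((P \lor (\lnot U \land \lnot P)) \leftrightarrow \lnot R) \to ((\lnot S \lor T) \lor \lnot S))):
    ((\lnot P \land T) \land Q): α-rule — add (\lnot P \land T), Q.
    (\lnot P \land T): α-rule — add \lnot P, T.
    (\lnot ((P \lor (\lnot U \land \lnot P)) \leftrightarrow \lnot R) \to ((\lnot S \lor T) \lor \lnot S)): β-rule — branch into \lnot \lnot ((P \lor (\lnot U \land \lnot P)) \leftrightarrow \lnot R)  //  ((\lnot S \lor T) \lor \lnot S).
      branch 1.1 (add \lnot \lnot ((P \lor (\lnot U \land \lnot P)) \leftrightarrow \lnot R)):
        \lnot \lnot ((P \lor (\lnot U \land \lnot P)) \leftrightarrow \lnot R): β-rule — branch into (P \lor (\lnot U \land \lnot P)), \lnot R  //  \lnot (P \lor (\lnot U \land \lnot P)), \lnot \lnot R.
          branch 1.1.1 (add (P \lor (\lnot U \land \lnot P)), \lnot R):
            (P \lor (\lnot U \land \lnot P)): β-rule — branch into P  //  (\lnot U \land \lnot P).
              branch 1.1.1.1 (add P):
                × closes — contains both P and \lnot P.
              branch 1.1.1.2 (add (\lnot U \land \lnot P)):
                (\lnot U \land \lnot P): α-rule — add \lnot U, \lnot P.
                ○ open, literals {P=0, Q=1, R=0, T=1, U=0}.
          branch 1.1.2 (add \lnot (P \lor (\lnot U \land \lnot P)), \lnot \lnot R):
            \lnot (P \lor (\lnot U \land \lnot P)): α-rule — add \lnot P, \lnot (\lnot U \land \lnot P).
            \lnot (\lnot U \land \lnot P): β-rule — branch into \lnot \lnot U  //  \lnot \lnot P.
              branch 1.1.2.1 (add \lnot \lnot U):
                ○ open, literals {P=0, Q=1, R=1, T=1, U=1}.
              branch 1.1.2.2 (add \lnot \lnot P):
                × closes — contains both P and \lnot P.
      branch 1.2 (add ((\lnot S \lor T) \lor \lnot S)):
        ((\lnot S \lor T) \lor \lnot S): β-rule — branch into (\lnot S \lor T)  //  \lnot S.
          branch 1.2.1 (add (\lnot S \lor T)):
            (\lnot S \lor T): β-rule — branch into \lnot S  //  T.
              branch 1.2.1.1 (add \lnot S):
                ○ open, literals {P=0, Q=1, S=0, T=1}.
              branch 1.2.1.2 (add T):
                ○ open, literals {P=0, Q=1, T=1}.
          branch 1.2.2 (add \lnot S):
            ○ open, literals {P=0, Q=1, S=0, T=1}.
  branch 2 (add \lnot ((\lnot P \land T) \land Q), \lnot (\lnot ((P \lor (\lnot U \land \lnot P)) \leftrightarrow \lnot R) \to ((\lnot S \lor T) \lor \lnot S))):
    \lnot (\lnot ((P \lor (\lnot U \land \lnot P)) \leftrightarrow \lnot R) \to ((\lnot S \lor T) \lor \lnot S)): α-rule — add \lnot ((P \lor (\lnot U \land \lnot P)) \leftrightarrow \lnot R), \lnot ((\lnot S \lor T) \lor \lnot S).
    \lnot ((\lnot S \lor T) \lor \lnot S): α-rule — add \lnot (\lnot S \lor T), \lnot \lnot S.
    \lnot (\lnot S \lor T): α-rule — add \lnot \lnot S, \lnot T.
    \lnot ((\lnot P \land T) \land Q): β-rule — branch into \lnot (\lnot P \land T)  //  \lnot Q.
      branch 2.1 (add \lnot (\lnot P \land T)):
        \lnot ((P \lor (\lnot U \land \lnot P)) \leftrightarrow \lnot R): β-rule — branch into (P \lor (\lnot U \land \lnot P)), \lnot \lnot R  //  \lnot (P \lor (\lnot U \land \lnot P)), \lnot R.
          branch 2.1.1 (add (P \lor (\lnot U \land \lnot P)), \lnot \lnot R):
            \lnot (\lnot P \land T): β-rule — branch into \lnot \lnot P  //  \lnot T.
              branch 2.1.1.1 (add \lnot \lnot P):
                (P \lor (\lnot U \land \lnot P)): β-rule — branch into P  //  (\lnot U \land \lnot P).
                  branch 2.1.1.1.1 (add P):
                    ○ open, literals {P=1, R=1, S=1, T=0}.
                  branch 2.1.1.1.2 (add (\lnot U \land \lnot P)):
                    (\lnot U \land \lnot P): α-rule — add \lnot U, \lnot P.
                    × closes — contains both P and \lnot P.
              branch 2.1.1.2 (add \lnot T):
                (P \lor (\lnot U \land \lnot P)): β-rule — branch into P  //  (\lnot U \land \lnot P).
                  branch 2.1.1.2.1 (add P):
                    ○ open, literals {P=1, R=1, S=1, T=0}.
                  branch 2.1.1.2.2 (add (\lnot U \land \lnot P)):
                    (\lnot U \land \lnot P): α-rule — add \lnot U, \lnot P.
                    ○ open, literals {P=0, R=1, S=1, T=0, U=0}.
          branch 2.1.2 (add \lnot (P \lor (\lnot U \land \lnot P)), \lnot R):
            \lnot (P \lor (\lnot U \land \lnot P)): α-rule — add \lnot P, \lnot (\lnot U \land \lnot P).
            \lnot (\lnot P \land T): β-rule — branch into \lnot \lnot P  //  \lnot T.
              branch 2.1.2.1 (add \lnot \lnot P):
                × closes — contains both P and \lnot P.
              branch 2.1.2.2 (add \lnot T):
                \lnot (\lnot U \land \lnot P): β-rule — branch into \lnot \lnot U  //  \lnot \lnot P.
                  branch 2.1.2.2.1 (add \lnot \lnot U):
                    ○ open, literals {P=0, R=0, S=1, T=0, U=1}.
                  branch 2.1.2.2.2 (add \lnot \lnot P):
                    × closes — contains both P and \lnot P.
      branch 2.2 (add \lnot Q):
        \lnot ((P \lor (\lnot U \land \lnot P)) \leftrightarrow \lnot R): β-rule — branch into (P \lor (\lnot U \land \lnot P)), \lnot \lnot R  //  \lnot (P \lor (\lnot U \land \lnot P)), \lnot R.
          branch 2.2.1 (add (P \lor (\lnot U \land \lnot P)), \lnot \lnot R):
            (P \lor (\lnot U \land \lnot P)): β-rule — branch into P  //  (\lnot U \land \lnot P).
              branch 2.2.1.1 (add P):
                ○ open, literals {P=1, Q=0, R=1, S=1, T=0}.
              branch 2.2.1.2 (add (\lnot U \land \lnot P)):
                (\lnot U \land \lnot P): α-rule — add \lnot U, \lnot P.
                ○ open, literals {P=0, Q=0, R=1, S=1, T=0, U=0}.
          branch 2.2.2 (add \lnot (P \lor (\lnot U \land \lnot P)), \lnot R):
            \lnot (P \lor (\lnot U \land \lnot P)): α-rule — add \lnot P, \lnot (\lnot U \land \lnot P).
            \lnot (\lnot U \land \lnot P): β-rule — branch into \lnot \lnot U  //  \lnot \lnot P.
              branch 2.2.2.1 (add \lnot \lnot U):
                ○ open, literals {P=0, Q=0, R=0, S=1, T=0, U=1}.
              branch 2.2.2.2 (add \lnot \lnot P):
                × closes — contains both P and \lnot P.
6 branches closed, 12 open.
Each open branch fixes some atoms; the unmentioned ones are free. Counting distinct full assignments: branch {P=0, Q=1, R=0, T=1, U=0} (S) contributes 2 new; branch {P=0, Q=1, R=1, T=1, U=1} (S) contributes 2 new; branch {P=0, Q=1, S=0, T=1} (U, R) contributes 2 new; branch {P=0, Q=1, T=1} (U, S, R) contributes 2 new; branch {P=0, Q=1, S=0, T=1} (U, R) contributes 0 new; branch {P=1, R=1, S=1, T=0} (U, Q) contributes 4 new; branch {P=1, R=1, S=1, T=0} (U, Q) contributes 0 new; branch {P=0, R=1, S=1, T=0, U=0} (Q) contributes 2 new; branch {P=0, R=0, S=1, T=0, U=1} (Q) contributes 2 new; branch {P=1, Q=0, R=1, S=1, T=0} (U) contributes 0 new; branch {P=0, Q=0, R=1, S=1, T=0, U=0} (none free) contributes 0 new; branch {P=0, Q=0, R=0, S=1, T=0, U=1} (none free) contributes 0 new. Total: 16.

16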